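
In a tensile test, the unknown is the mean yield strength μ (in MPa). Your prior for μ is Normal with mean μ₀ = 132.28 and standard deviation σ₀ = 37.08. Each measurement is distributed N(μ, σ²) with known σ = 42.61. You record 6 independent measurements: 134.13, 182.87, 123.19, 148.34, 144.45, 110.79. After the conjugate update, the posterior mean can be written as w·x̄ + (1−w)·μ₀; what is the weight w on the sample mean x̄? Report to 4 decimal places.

For Normal data with known variance σ², a Normal(μ₀, σ₀²) prior on μ is conjugate. Posterior precision = 1/σ₀² + n/σ²; posterior mean is the precision-weighted average of μ₀ and x̄.
σ₀² = 37.08² = 1374.9264, σ² = 42.61² = 1815.6121. Prior precision 1/σ₀² = 1/1374.9264; data precision n/σ² = 6/1815.6121.
w = (n/σ²)/(1/σ₀² + n/σ²) = n·σ₀²/(σ² + n·σ₀²) = 6·1374.9264/(1815.6121 + 6·1374.9264) = 8249.5584/10065.1705 = 0.8196.

0.8196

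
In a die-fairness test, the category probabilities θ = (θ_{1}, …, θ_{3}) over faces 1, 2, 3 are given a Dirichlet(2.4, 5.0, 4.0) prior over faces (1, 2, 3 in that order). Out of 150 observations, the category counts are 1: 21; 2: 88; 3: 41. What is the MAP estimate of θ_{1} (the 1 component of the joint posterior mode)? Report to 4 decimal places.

The Dirichlet prior is conjugate to the Multinomial likelihood: each posterior αⱼ = prior αⱼ + observed count nⱼ.
Posterior concentration: (23.4, 93.0, 45.0), total = 161.4.
Joint mode component: (α_{1}−1)/(Σα−K) = 22.4/158.4 = 0.1414.

0.1414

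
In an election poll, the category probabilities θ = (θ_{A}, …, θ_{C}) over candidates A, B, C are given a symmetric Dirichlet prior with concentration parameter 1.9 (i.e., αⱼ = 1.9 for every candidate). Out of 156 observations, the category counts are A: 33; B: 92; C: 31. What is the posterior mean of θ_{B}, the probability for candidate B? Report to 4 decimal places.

The Dirichlet prior is conjugate to the Multinomial likelihood: each posterior αⱼ = prior αⱼ + observed count nⱼ.
Posterior concentration: (34.9, 93.9, 32.9), total = 161.7.
E[θ_{B}|data] = α_{B}/Σα = 93.9/161.7 = 0.5807.

0.5807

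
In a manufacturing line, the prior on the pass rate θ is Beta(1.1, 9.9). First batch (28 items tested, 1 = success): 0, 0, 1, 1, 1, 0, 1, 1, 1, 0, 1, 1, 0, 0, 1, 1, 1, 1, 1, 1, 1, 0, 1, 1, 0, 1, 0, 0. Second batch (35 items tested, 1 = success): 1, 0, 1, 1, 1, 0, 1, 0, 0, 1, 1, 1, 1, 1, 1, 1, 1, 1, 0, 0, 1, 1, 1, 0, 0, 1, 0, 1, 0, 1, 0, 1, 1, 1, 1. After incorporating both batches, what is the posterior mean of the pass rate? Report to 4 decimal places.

The Beta prior is conjugate to a Binomial/Bernoulli likelihood; the update adds successes to α and failures to β.
After batch 1: Beta(1.1+18, 9.9+10) = Beta(19.1, 19.9).
After batch 2: Beta(19.1+24, 19.9+11) = Beta(43.1, 30.9).
Posterior mean = α/(α+β) = 43.1/74.0 = 0.5824.

0.5824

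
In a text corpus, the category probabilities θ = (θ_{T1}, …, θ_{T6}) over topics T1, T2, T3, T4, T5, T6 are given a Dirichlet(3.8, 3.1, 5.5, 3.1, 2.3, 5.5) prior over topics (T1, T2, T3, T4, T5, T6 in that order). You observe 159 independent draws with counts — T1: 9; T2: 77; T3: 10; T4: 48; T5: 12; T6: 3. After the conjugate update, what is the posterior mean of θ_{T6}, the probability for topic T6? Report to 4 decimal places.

The Dirichlet prior is conjugate to the Multinomial likelihood: each posterior αⱼ = prior αⱼ + observed count nⱼ.
Posterior concentration: (12.8, 80.1, 15.5, 51.1, 14.3, 8.5), total = 182.3.
E[θ_{T6}|data] = α_{T6}/Σα = 8.5/182.3 = 0.0466.

0.0466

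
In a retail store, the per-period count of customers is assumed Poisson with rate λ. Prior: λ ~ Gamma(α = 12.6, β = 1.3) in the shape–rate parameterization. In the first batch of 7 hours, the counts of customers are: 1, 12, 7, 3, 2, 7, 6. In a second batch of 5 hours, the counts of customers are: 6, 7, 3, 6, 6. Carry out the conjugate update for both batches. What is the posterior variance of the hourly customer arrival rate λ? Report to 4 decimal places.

0.4443

With a Gamma(shape α, rate β) prior, the Poisson likelihood is conjugate: the posterior is Gamma(α + ΣXᵢ, β + n).
Batch 1: sum of counts S = 38 over n = 7 hours.
After batch 1: Gamma(α+S, β+n) = Gamma(12.6+38, 1.3+7) = Gamma(50.6, 8.3).
Batch 2: sum of counts S = 28 over n = 5 hours.
After batch 2: Gamma(α+S, β+n) = Gamma(50.6+28, 8.3+5) = Gamma(78.6, 13.3).
Var = α/β² = 78.6/13.3² = 0.4443.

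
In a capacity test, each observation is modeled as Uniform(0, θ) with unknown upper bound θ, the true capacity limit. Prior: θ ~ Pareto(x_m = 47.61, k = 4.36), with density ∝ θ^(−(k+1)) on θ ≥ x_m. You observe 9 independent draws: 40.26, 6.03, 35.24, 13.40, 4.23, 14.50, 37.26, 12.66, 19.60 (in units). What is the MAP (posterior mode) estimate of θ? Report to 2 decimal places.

47.61

A Pareto(scale x_m, shape k) prior on the upper bound θ of Uniform(0, θ) is conjugate: posterior is Pareto(max(x_m, max xᵢ), k + n).
Sample maximum = 40.26; prior scale x_m = 47.61 → posterior scale = max = 47.61.
Posterior shape = 4.36 + 9 = 13.36.
The Pareto density is decreasing on [x_m, ∞), so the mode is x_m = 47.61.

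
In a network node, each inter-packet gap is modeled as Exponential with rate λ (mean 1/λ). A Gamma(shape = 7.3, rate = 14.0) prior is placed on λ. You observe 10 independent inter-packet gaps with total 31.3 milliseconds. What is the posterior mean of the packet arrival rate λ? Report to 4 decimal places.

With a Gamma(shape α, rate β) prior on the exponential rate λ, the posterior after n observations with total T = Σxᵢ is Gamma(α+n, β+T).
Posterior: Gamma(7.3+10, 14.0+31.3) = Gamma(17.3, 45.3).
Posterior mean of λ = α/β = 17.3/45.3 = 0.3819.

0.3819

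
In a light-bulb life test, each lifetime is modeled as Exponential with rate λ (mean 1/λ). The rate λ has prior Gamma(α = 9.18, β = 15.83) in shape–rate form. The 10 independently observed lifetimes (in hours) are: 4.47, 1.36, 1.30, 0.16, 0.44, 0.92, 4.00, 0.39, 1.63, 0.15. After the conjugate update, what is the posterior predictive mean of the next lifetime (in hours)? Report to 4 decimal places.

1.6859

With a Gamma(shape α, rate β) prior on the exponential rate λ, the posterior after n observations with total T = Σxᵢ is Gamma(α+n, β+T).
Sum of observations T = 14.82 hours; n = 10.
Posterior: Gamma(9.18+10, 15.83+14.82) = Gamma(19.18, 30.65).
The predictive distribution for the next observation is Lomax; its mean is β/(α−1) = 30.65/18.18 = 1.6859.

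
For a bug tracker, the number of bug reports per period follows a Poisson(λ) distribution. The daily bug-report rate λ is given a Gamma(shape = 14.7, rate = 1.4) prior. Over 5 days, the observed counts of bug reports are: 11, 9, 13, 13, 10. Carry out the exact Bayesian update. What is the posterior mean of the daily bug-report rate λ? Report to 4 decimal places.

11.0469

With a Gamma(shape α, rate β) prior, the Poisson likelihood is conjugate: the posterior is Gamma(α + ΣXᵢ, β + n).
Sum of counts S = 56 over n = 5 days.
Posterior: Gamma(α+S, β+n) = Gamma(14.7+56, 1.4+5) = Gamma(70.7, 6.4).
Posterior mean = α/β = 70.7/6.4 = 11.0469.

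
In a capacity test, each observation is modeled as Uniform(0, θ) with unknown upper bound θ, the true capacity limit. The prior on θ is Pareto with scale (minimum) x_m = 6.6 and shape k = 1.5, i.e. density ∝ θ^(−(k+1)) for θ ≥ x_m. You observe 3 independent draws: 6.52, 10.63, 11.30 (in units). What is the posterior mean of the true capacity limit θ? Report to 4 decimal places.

14.5286

A Pareto(scale x_m, shape k) prior on the upper bound θ of Uniform(0, θ) is conjugate: posterior is Pareto(max(x_m, max xᵢ), k + n).
Sample maximum = 11.30; prior scale x_m = 6.6 → posterior scale = max = 11.30.
Posterior shape = 1.5 + 3 = 4.5.
E[θ|data] = k·x_m/(k−1) = 4.5·11.30/3.5 = 14.5286.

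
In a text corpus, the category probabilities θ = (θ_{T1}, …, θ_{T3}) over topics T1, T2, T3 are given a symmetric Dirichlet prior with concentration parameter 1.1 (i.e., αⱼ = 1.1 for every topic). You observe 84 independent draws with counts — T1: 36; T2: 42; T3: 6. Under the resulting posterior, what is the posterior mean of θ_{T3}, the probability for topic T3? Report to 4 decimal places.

The Dirichlet prior is conjugate to the Multinomial likelihood: each posterior αⱼ = prior αⱼ + observed count nⱼ.
Posterior concentration: (37.1, 43.1, 7.1), total = 87.3.
E[θ_{T3}|data] = α_{T3}/Σα = 7.1/87.3 = 0.0813.

0.0813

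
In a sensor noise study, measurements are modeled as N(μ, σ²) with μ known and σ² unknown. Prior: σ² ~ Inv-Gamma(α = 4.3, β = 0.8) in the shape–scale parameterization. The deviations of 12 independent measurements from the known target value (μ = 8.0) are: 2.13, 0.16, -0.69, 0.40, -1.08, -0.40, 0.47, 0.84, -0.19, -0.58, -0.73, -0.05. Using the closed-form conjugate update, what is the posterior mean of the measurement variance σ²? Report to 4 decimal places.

0.5355

With known mean μ and an Inverse-Gamma(α, β) prior on σ², the Normal likelihood is conjugate: posterior is Inv-Gamma(α + n/2, β + Σ(xᵢ−μ)²/2).
Σ(xᵢ−μ)² = (2.13)² + (0.16)² + (-0.69)² + (0.40)² + (-1.08)² + (-0.40)² + (0.47)² + (0.84)² + (-0.19)² + (-0.58)² + (-0.73)² + (-0.05)² = 8.3594.
Posterior: Inv-Gamma(4.3 + 12/2, 0.8 + 8.3594/2) = Inv-Gamma(10.30, 4.97970).
E[σ²|data] = β/(α−1) = 4.97970/9.30 = 0.5355.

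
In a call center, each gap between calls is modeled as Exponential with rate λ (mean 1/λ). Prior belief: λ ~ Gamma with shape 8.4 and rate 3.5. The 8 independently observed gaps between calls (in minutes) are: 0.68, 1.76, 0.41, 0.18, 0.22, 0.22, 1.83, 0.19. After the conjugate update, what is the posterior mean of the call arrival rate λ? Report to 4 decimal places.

With a Gamma(shape α, rate β) prior on the exponential rate λ, the posterior after n observations with total T = Σxᵢ is Gamma(α+n, β+T).
Sum of observations T = 5.49 minutes; n = 8.
Posterior: Gamma(8.4+8, 3.5+5.49) = Gamma(16.4, 8.99).
Posterior mean of λ = α/β = 16.4/8.99 = 1.8242.

1.8242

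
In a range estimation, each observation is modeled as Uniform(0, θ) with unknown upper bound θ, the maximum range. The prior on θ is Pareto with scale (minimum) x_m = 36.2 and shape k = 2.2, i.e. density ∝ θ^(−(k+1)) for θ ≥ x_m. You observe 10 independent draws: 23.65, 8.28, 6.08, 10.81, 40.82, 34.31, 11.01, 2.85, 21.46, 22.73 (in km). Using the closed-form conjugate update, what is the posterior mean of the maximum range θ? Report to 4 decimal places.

44.4646

A Pareto(scale x_m, shape k) prior on the upper bound θ of Uniform(0, θ) is conjugate: posterior is Pareto(max(x_m, max xᵢ), k + n).
Sample maximum = 40.82; prior scale x_m = 36.2 → posterior scale = max = 40.82.
Posterior shape = 2.2 + 10 = 12.2.
E[θ|data] = k·x_m/(k−1) = 12.2·40.82/11.2 = 44.4646.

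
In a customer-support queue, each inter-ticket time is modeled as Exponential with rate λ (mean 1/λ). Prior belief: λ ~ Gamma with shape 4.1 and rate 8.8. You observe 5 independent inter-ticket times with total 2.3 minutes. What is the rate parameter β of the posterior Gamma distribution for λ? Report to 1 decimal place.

11.1

With a Gamma(shape α, rate β) prior on the exponential rate λ, the posterior after n observations with total T = Σxᵢ is Gamma(α+n, β+T).
Posterior: Gamma(4.1+5, 8.8+2.3) = Gamma(9.1, 11.1).
Posterior β = 11.1.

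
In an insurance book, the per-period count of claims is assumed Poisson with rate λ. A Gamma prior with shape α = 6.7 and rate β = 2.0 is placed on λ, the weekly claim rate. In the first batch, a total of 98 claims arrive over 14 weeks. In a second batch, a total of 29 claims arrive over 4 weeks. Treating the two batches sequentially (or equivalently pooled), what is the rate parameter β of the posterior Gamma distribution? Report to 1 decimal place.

With a Gamma(shape α, rate β) prior, the Poisson likelihood is conjugate: the posterior is Gamma(α + ΣXᵢ, β + n).
After batch 1: Gamma(α+S, β+n) = Gamma(6.7+98, 2.0+14) = Gamma(104.7, 16.0).
After batch 2: Gamma(α+S, β+n) = Gamma(104.7+29, 16.0+4) = Gamma(133.7, 20.0).
Posterior β = 20.0.

20.0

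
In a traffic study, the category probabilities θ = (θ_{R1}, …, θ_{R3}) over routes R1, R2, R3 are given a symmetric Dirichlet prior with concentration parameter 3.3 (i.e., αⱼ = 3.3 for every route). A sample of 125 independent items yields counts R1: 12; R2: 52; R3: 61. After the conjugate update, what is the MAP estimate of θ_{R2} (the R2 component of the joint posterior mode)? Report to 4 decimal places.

The Dirichlet prior is conjugate to the Multinomial likelihood: each posterior αⱼ = prior αⱼ + observed count nⱼ.
Posterior concentration: (15.3, 55.3, 64.3), total = 134.9.
Joint mode component: (α_{R2}−1)/(Σα−K) = 54.3/131.9 = 0.4117.

0.4117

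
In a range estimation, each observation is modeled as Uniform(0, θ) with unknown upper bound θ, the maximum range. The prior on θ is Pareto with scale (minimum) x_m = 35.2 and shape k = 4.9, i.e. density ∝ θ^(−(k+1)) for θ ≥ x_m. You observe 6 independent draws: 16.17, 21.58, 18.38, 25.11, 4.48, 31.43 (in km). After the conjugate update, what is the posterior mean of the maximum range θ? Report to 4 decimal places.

A Pareto(scale x_m, shape k) prior on the upper bound θ of Uniform(0, θ) is conjugate: posterior is Pareto(max(x_m, max xᵢ), k + n).
Sample maximum = 31.43; prior scale x_m = 35.2 → posterior scale = max = 35.20.
Posterior shape = 4.9 + 6 = 10.9.
E[θ|data] = k·x_m/(k−1) = 10.9·35.20/9.9 = 38.7556.

38.7556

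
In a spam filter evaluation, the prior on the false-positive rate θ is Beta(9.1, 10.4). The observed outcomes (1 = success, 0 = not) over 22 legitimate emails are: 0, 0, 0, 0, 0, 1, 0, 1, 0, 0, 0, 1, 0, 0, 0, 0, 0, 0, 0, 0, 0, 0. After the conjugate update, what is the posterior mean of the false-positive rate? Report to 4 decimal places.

The Beta prior is conjugate to a Binomial/Bernoulli likelihood; the update adds successes to α and failures to β.
Posterior: Beta(α+k, β+n−k) = Beta(9.1+3, 10.4+19) = Beta(12.1, 29.4).
Posterior mean = α/(α+β) = 12.1/41.5 = 0.2916.

0.2916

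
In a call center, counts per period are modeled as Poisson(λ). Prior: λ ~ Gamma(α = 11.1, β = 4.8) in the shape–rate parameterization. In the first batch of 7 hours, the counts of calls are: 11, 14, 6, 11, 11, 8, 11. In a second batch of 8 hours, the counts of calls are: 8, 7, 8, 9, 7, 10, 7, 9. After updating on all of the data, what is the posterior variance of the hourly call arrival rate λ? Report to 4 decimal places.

0.3778

With a Gamma(shape α, rate β) prior, the Poisson likelihood is conjugate: the posterior is Gamma(α + ΣXᵢ, β + n).
Batch 1: sum of counts S = 72 over n = 7 hours.
After batch 1: Gamma(α+S, β+n) = Gamma(11.1+72, 4.8+7) = Gamma(83.1, 11.8).
Batch 2: sum of counts S = 65 over n = 8 hours.
After batch 2: Gamma(α+S, β+n) = Gamma(83.1+65, 11.8+8) = Gamma(148.1, 19.8).
Var = α/β² = 148.1/19.8² = 0.3778.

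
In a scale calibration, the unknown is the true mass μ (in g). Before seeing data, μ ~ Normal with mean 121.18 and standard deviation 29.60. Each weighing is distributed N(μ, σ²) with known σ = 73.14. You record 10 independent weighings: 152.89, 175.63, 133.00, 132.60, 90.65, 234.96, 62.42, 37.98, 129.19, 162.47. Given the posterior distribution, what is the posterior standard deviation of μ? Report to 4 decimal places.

18.2250

For Normal data with known variance σ², a Normal(μ₀, σ₀²) prior on μ is conjugate. Posterior precision = 1/σ₀² + n/σ²; posterior mean is the precision-weighted average of μ₀ and x̄.
σ₀² = 29.60² = 876.16, σ² = 73.14² = 5349.4596; σ² + n·σ₀² = 5349.4596 + 10·876.16 = 14111.0596.
Posterior precision = 1/σ₀² + n/σ² = 1/876.16 + 10/5349.4596 = (σ² + n·σ₀²)/(σ₀²σ²) = 14111.0596/(876.16·5349.4596); posterior variance σₙ² = σ₀²σ²/(σ² + n·σ₀²) = 876.16·5349.4596/14111.0596 = 332.149580.
Posterior SD = √σₙ² = √(876.16·5349.4596/14111.0596) = 18.2250.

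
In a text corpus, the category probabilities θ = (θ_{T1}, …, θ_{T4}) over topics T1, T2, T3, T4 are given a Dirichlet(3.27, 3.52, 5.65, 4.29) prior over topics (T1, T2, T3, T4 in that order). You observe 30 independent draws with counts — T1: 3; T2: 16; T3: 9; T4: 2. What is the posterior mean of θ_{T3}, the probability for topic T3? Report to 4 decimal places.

0.3135

The Dirichlet prior is conjugate to the Multinomial likelihood: each posterior αⱼ = prior αⱼ + observed count nⱼ.
Posterior concentration: (6.27, 19.52, 14.65, 6.29), total = 46.73.
E[θ_{T3}|data] = α_{T3}/Σα = 14.65/46.73 = 0.3135.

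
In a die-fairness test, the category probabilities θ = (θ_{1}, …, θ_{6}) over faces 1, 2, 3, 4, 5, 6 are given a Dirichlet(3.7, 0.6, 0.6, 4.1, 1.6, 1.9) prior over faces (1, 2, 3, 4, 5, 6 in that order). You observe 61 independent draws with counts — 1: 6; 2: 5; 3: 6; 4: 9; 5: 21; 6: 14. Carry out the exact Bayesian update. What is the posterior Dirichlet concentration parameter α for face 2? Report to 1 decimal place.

5.6

The Dirichlet prior is conjugate to the Multinomial likelihood: each posterior αⱼ = prior αⱼ + observed count nⱼ.
Posterior concentration: (9.7, 5.6, 6.6, 13.1, 22.6, 15.9), total = 73.5.
α_{2} = 0.6 + 5 = 5.6.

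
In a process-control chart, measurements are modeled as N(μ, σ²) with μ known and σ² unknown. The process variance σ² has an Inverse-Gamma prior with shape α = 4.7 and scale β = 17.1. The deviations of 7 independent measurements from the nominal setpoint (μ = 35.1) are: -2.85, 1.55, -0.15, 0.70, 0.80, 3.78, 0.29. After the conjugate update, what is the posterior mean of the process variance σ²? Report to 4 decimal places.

With known mean μ and an Inverse-Gamma(α, β) prior on σ², the Normal likelihood is conjugate: posterior is Inv-Gamma(α + n/2, β + Σ(xᵢ−μ)²/2).
Σ(xᵢ−μ)² = (-2.85)² + (1.55)² + (-0.15)² + (0.70)² + (0.80)² + (3.78)² + (0.29)² = 26.0500.
Posterior: Inv-Gamma(4.7 + 7/2, 17.1 + 26.0500/2) = Inv-Gamma(8.20, 30.12500).
E[σ²|data] = β/(α−1) = 30.12500/7.20 = 4.1840.

4.1840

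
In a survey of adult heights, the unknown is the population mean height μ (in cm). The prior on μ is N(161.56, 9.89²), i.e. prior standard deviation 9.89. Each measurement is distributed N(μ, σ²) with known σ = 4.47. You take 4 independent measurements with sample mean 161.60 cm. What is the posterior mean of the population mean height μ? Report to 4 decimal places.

161.5981

For Normal data with known variance σ², a Normal(μ₀, σ₀²) prior on μ is conjugate. Posterior precision = 1/σ₀² + n/σ²; posterior mean is the precision-weighted average of μ₀ and x̄.
n·x̄ = 4·161.60 = 646.4.
σ₀² = 9.89² = 97.8121, σ² = 4.47² = 19.9809; σ² + n·σ₀² = 19.9809 + 4·97.8121 = 411.2293.
Posterior mean = (μ₀/σ₀² + n·x̄/σ²)/(1/σ₀² + n/σ²) = (σ²·μ₀ + σ₀²·n·x̄)/(σ² + n·σ₀²) = (19.9809·161.56 + 97.8121·646.4)/411.2293 = 66453.855644/411.2293 = 161.5981.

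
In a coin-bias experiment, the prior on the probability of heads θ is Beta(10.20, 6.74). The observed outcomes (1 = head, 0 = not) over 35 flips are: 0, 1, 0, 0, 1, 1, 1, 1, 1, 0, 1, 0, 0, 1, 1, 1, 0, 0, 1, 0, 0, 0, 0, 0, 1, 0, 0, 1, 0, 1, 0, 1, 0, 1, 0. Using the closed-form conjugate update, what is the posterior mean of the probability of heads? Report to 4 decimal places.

The Beta prior is conjugate to a Binomial/Bernoulli likelihood; the update adds successes to α and failures to β.
Posterior: Beta(α+k, β+n−k) = Beta(10.20+16, 6.74+19) = Beta(26.20, 25.74).
Posterior mean = α/(α+β) = 26.20/51.94 = 0.5044.

0.5044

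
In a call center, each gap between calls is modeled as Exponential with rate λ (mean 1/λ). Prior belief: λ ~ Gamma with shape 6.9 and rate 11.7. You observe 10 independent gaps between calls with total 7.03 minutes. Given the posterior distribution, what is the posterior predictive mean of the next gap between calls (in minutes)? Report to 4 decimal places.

1.1780

With a Gamma(shape α, rate β) prior on the exponential rate λ, the posterior after n observations with total T = Σxᵢ is Gamma(α+n, β+T).
Posterior: Gamma(6.9+10, 11.7+7.03) = Gamma(16.9, 18.73).
The predictive distribution for the next observation is Lomax; its mean is β/(α−1) = 18.73/15.9 = 1.1780.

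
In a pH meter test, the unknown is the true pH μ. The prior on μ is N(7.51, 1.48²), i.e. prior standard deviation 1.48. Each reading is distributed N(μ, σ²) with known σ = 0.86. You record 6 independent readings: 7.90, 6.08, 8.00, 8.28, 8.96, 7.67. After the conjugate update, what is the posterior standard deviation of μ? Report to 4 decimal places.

For Normal data with known variance σ², a Normal(μ₀, σ₀²) prior on μ is conjugate. Posterior precision = 1/σ₀² + n/σ²; posterior mean is the precision-weighted average of μ₀ and x̄.
σ₀² = 1.48² = 2.1904, σ² = 0.86² = 0.7396; σ² + n·σ₀² = 0.7396 + 6·2.1904 = 13.882.
Posterior precision = 1/σ₀² + n/σ² = 1/2.1904 + 6/0.7396 = (σ² + n·σ₀²)/(σ₀²σ²) = 13.882/(2.1904·0.7396); posterior variance σₙ² = σ₀²σ²/(σ² + n·σ₀²) = 2.1904·0.7396/13.882 = 0.116699.
Posterior SD = √σₙ² = √(2.1904·0.7396/13.882) = 0.3416.

0.3416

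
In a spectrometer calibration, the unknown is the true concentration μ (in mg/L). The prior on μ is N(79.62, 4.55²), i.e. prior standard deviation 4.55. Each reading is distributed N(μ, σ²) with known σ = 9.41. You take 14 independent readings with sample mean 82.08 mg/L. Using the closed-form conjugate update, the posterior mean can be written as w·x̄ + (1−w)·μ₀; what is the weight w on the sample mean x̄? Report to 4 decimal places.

For Normal data with known variance σ², a Normal(μ₀, σ₀²) prior on μ is conjugate. Posterior precision = 1/σ₀² + n/σ²; posterior mean is the precision-weighted average of μ₀ and x̄.
σ₀² = 4.55² = 20.7025, σ² = 9.41² = 88.5481. Prior precision 1/σ₀² = 1/20.7025; data precision n/σ² = 14/88.5481.
w = (n/σ²)/(1/σ₀² + n/σ²) = n·σ₀²/(σ² + n·σ₀²) = 14·20.7025/(88.5481 + 14·20.7025) = 289.835/378.3831 = 0.7660.

0.7660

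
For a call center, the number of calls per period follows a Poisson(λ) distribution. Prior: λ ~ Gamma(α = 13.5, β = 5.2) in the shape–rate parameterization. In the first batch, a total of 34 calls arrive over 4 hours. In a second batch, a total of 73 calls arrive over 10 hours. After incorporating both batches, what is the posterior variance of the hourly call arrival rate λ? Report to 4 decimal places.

0.3269

With a Gamma(shape α, rate β) prior, the Poisson likelihood is conjugate: the posterior is Gamma(α + ΣXᵢ, β + n).
After batch 1: Gamma(α+S, β+n) = Gamma(13.5+34, 5.2+4) = Gamma(47.5, 9.2).
After batch 2: Gamma(α+S, β+n) = Gamma(47.5+73, 9.2+10) = Gamma(120.5, 19.2).
Var = α/β² = 120.5/19.2² = 0.3269.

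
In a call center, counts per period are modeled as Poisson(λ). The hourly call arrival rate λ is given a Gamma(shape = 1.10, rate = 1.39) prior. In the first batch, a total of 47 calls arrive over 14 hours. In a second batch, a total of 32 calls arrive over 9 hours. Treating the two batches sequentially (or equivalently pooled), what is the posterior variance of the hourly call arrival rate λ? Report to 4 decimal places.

With a Gamma(shape α, rate β) prior, the Poisson likelihood is conjugate: the posterior is Gamma(α + ΣXᵢ, β + n).
After batch 1: Gamma(α+S, β+n) = Gamma(1.10+47, 1.39+14) = Gamma(48.10, 15.39).
After batch 2: Gamma(α+S, β+n) = Gamma(48.10+32, 15.39+9) = Gamma(80.10, 24.39).
Var = α/β² = 80.10/24.39² = 0.1347.

0.1347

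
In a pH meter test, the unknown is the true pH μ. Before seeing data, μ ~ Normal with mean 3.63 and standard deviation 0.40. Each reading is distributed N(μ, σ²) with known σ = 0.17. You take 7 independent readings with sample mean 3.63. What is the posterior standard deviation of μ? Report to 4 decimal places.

For Normal data with known variance σ², a Normal(μ₀, σ₀²) prior on μ is conjugate. Posterior precision = 1/σ₀² + n/σ²; posterior mean is the precision-weighted average of μ₀ and x̄.
σ₀² = 0.40² = 0.16, σ² = 0.17² = 0.0289; σ² + n·σ₀² = 0.0289 + 7·0.16 = 1.1489.
Posterior precision = 1/σ₀² + n/σ² = 1/0.16 + 7/0.0289 = (σ² + n·σ₀²)/(σ₀²σ²) = 1.1489/(0.16·0.0289); posterior variance σₙ² = σ₀²σ²/(σ² + n·σ₀²) = 0.16·0.0289/1.1489 = 0.004025.
Posterior SD = √σₙ² = √(0.16·0.0289/1.1489) = 0.0634.

0.0634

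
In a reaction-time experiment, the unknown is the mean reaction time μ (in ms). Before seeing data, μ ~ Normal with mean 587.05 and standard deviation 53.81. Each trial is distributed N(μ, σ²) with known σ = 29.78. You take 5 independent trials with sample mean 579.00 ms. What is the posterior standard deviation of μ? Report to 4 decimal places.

For Normal data with known variance σ², a Normal(μ₀, σ₀²) prior on μ is conjugate. Posterior precision = 1/σ₀² + n/σ²; posterior mean is the precision-weighted average of μ₀ and x̄.
σ₀² = 53.81² = 2895.5161, σ² = 29.78² = 886.8484; σ² + n·σ₀² = 886.8484 + 5·2895.5161 = 15364.4289.
Posterior precision = 1/σ₀² + n/σ² = 1/2895.5161 + 5/886.8484 = (σ² + n·σ₀²)/(σ₀²σ²) = 15364.4289/(2895.5161·886.8484); posterior variance σₙ² = σ₀²σ²/(σ² + n·σ₀²) = 2895.5161·886.8484/15364.4289 = 167.131745.
Posterior SD = √σₙ² = √(2895.5161·886.8484/15364.4289) = 12.9279.

12.9279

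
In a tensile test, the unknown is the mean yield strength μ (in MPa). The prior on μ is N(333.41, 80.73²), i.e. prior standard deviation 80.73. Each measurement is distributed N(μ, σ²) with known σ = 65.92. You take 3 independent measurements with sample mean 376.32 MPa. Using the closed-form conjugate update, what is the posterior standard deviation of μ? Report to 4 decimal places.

For Normal data with known variance σ², a Normal(μ₀, σ₀²) prior on μ is conjugate. Posterior precision = 1/σ₀² + n/σ²; posterior mean is the precision-weighted average of μ₀ and x̄.
σ₀² = 80.73² = 6517.3329, σ² = 65.92² = 4345.4464; σ² + n·σ₀² = 4345.4464 + 3·6517.3329 = 23897.4451.
Posterior precision = 1/σ₀² + n/σ² = 1/6517.3329 + 3/4345.4464 = (σ² + n·σ₀²)/(σ₀²σ²) = 23897.4451/(6517.3329·4345.4464); posterior variance σₙ² = σ₀²σ²/(σ² + n·σ₀²) = 6517.3329·4345.4464/23897.4451 = 1185.094083.
Posterior SD = √σₙ² = √(6517.3329·4345.4464/23897.4451) = 34.4252.

34.4252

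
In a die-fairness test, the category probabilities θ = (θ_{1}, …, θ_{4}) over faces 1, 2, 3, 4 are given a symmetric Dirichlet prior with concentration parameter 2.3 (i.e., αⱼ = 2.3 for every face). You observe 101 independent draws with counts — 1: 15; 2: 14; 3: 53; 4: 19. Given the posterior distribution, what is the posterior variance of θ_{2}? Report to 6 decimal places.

The Dirichlet prior is conjugate to the Multinomial likelihood: each posterior αⱼ = prior αⱼ + observed count nⱼ.
Posterior concentration: (17.3, 16.3, 55.3, 21.3), total = 110.2.
Var[θ_j] = α_j(Σα−α_j)/((Σα)²(Σα+1)) = 16.3·93.9/(110.2²·111.2) = 0.001133.

0.001133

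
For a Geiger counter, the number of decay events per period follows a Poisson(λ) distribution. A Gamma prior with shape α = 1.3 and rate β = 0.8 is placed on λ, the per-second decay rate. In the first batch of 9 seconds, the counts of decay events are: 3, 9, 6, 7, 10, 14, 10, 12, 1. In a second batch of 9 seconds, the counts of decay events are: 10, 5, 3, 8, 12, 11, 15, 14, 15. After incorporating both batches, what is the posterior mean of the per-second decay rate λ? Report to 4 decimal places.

With a Gamma(shape α, rate β) prior, the Poisson likelihood is conjugate: the posterior is Gamma(α + ΣXᵢ, β + n).
Batch 1: sum of counts S = 72 over n = 9 seconds.
After batch 1: Gamma(α+S, β+n) = Gamma(1.3+72, 0.8+9) = Gamma(73.3, 9.8).
Batch 2: sum of counts S = 93 over n = 9 seconds.
After batch 2: Gamma(α+S, β+n) = Gamma(73.3+93, 9.8+9) = Gamma(166.3, 18.8).
Posterior mean = α/β = 166.3/18.8 = 8.8457.

8.8457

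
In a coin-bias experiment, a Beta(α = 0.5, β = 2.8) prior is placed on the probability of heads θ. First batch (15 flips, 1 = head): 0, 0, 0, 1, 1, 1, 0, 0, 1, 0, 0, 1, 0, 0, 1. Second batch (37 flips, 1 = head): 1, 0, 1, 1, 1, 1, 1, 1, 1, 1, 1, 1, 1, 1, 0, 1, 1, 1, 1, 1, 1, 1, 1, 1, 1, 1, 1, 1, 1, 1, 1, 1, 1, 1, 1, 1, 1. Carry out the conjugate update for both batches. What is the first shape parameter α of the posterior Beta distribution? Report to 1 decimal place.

41.5

The Beta prior is conjugate to a Binomial/Bernoulli likelihood; the update adds successes to α and failures to β.
After batch 1: Beta(0.5+6, 2.8+9) = Beta(6.5, 11.8).
After batch 2: Beta(6.5+35, 11.8+2) = Beta(41.5, 13.8).
Posterior α = 41.5.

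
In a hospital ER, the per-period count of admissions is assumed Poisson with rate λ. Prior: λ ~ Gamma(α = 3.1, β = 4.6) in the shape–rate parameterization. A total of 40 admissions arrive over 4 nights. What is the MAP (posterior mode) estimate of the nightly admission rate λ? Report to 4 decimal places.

With a Gamma(shape α, rate β) prior, the Poisson likelihood is conjugate: the posterior is Gamma(α + ΣXᵢ, β + n).
Posterior: Gamma(α+S, β+n) = Gamma(3.1+40, 4.6+4) = Gamma(43.1, 8.6).
Mode of Gamma(α,β) for α≥1 is (α−1)/β = 42.1/8.6 = 4.8953.

4.8953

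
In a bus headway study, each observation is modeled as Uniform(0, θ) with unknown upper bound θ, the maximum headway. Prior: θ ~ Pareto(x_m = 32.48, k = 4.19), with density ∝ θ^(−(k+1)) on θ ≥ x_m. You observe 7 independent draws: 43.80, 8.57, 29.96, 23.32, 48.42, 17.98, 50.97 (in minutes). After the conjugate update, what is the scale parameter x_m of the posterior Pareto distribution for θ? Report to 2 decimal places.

50.97

A Pareto(scale x_m, shape k) prior on the upper bound θ of Uniform(0, θ) is conjugate: posterior is Pareto(max(x_m, max xᵢ), k + n).
Sample maximum = 50.97; prior scale x_m = 32.48 → posterior scale = max = 50.97.
Posterior shape = 4.19 + 7 = 11.19.
Posterior scale x_m = 50.97.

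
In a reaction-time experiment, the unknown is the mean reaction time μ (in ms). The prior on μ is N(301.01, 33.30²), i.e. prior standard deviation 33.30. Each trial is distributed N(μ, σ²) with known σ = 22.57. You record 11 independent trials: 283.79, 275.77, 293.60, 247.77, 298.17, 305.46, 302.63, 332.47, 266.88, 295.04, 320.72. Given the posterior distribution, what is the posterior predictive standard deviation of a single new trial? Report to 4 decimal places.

23.5342

For Normal data with known variance σ², a Normal(μ₀, σ₀²) prior on μ is conjugate. Posterior precision = 1/σ₀² + n/σ²; posterior mean is the precision-weighted average of μ₀ and x̄.
σ₀² = 33.30² = 1108.89, σ² = 22.57² = 509.4049; σ² + n·σ₀² = 509.4049 + 11·1108.89 = 12707.1949.
Posterior precision = 1/σ₀² + n/σ² = 1/1108.89 + 11/509.4049 = (σ² + n·σ₀²)/(σ₀²σ²) = 12707.1949/(1108.89·509.4049); posterior variance σₙ² = σ₀²σ²/(σ² + n·σ₀²) = 1108.89·509.4049/12707.1949 = 44.453084.
Predictive variance for one new observation = σₙ² + σ² = 1108.89·509.4049/12707.1949 + 509.4049 = σ²·(σ₀² + 12707.1949)/12707.1949 = 509.4049·13816.0849/12707.1949 = 553.857984; SD = √(509.4049·13816.0849/12707.1949) = 23.5342.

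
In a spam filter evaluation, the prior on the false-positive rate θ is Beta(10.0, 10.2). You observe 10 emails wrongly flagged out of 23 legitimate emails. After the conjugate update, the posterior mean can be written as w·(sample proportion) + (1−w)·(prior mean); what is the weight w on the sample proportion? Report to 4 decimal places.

The Beta prior is conjugate to a Binomial/Bernoulli likelihood; the update adds successes to α and failures to β.
Posterior mean = (α₀+k)/(α₀+β₀+n) = [n/(α₀+β₀+n)]·(k/n) + [(α₀+β₀)/(α₀+β₀+n)]·α₀/(α₀+β₀), so only n and the prior enter the weight.
The weight on the data is w = n/(α₀+β₀+n) = 23/(10.0+10.2+23) = 23/43.2 = 0.5324.

0.5324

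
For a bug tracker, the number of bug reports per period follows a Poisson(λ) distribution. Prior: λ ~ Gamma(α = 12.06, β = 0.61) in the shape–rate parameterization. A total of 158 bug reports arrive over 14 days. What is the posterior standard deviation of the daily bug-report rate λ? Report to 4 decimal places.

0.8926

With a Gamma(shape α, rate β) prior, the Poisson likelihood is conjugate: the posterior is Gamma(α + ΣXᵢ, β + n).
Posterior: Gamma(α+S, β+n) = Gamma(12.06+158, 0.61+14) = Gamma(170.06, 14.61).
SD = √α/β = √170.06/14.61 = 0.8926.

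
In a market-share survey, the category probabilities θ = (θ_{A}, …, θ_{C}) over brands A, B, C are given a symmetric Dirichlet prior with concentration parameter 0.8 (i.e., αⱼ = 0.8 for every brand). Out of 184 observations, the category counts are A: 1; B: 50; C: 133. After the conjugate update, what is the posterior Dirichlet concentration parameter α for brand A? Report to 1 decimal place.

1.8

The Dirichlet prior is conjugate to the Multinomial likelihood: each posterior αⱼ = prior αⱼ + observed count nⱼ.
Posterior concentration: (1.8, 50.8, 133.8), total = 186.4.
α_{A} = 0.8 + 1 = 1.8.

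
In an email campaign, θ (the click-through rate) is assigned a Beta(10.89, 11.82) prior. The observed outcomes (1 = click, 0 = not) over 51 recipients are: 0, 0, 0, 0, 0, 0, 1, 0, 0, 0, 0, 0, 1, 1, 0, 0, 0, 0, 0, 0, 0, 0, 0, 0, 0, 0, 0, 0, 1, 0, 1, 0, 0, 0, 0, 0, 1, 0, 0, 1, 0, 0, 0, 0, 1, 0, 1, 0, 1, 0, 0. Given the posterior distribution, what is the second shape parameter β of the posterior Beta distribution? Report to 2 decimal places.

The Beta prior is conjugate to a Binomial/Bernoulli likelihood; the update adds successes to α and failures to β.
Posterior: Beta(α+k, β+n−k) = Beta(10.89+10, 11.82+41) = Beta(20.89, 52.82).
Posterior β = 52.82.

52.82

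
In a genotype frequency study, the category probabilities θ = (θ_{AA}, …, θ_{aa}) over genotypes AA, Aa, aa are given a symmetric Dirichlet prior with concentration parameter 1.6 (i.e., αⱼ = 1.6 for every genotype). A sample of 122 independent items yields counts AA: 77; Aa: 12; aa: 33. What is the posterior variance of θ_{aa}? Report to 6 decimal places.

The Dirichlet prior is conjugate to the Multinomial likelihood: each posterior αⱼ = prior αⱼ + observed count nⱼ.
Posterior concentration: (78.6, 13.6, 34.6), total = 126.8.
Var[θ_j] = α_j(Σα−α_j)/((Σα)²(Σα+1)) = 34.6·92.2/(126.8²·127.8) = 0.001553.

0.001553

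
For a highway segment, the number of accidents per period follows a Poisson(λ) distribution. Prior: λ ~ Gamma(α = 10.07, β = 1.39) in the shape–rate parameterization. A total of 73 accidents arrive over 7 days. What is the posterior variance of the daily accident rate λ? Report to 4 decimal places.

1.1801

With a Gamma(shape α, rate β) prior, the Poisson likelihood is conjugate: the posterior is Gamma(α + ΣXᵢ, β + n).
Posterior: Gamma(α+S, β+n) = Gamma(10.07+73, 1.39+7) = Gamma(83.07, 8.39).
Var = α/β² = 83.07/8.39² = 1.1801.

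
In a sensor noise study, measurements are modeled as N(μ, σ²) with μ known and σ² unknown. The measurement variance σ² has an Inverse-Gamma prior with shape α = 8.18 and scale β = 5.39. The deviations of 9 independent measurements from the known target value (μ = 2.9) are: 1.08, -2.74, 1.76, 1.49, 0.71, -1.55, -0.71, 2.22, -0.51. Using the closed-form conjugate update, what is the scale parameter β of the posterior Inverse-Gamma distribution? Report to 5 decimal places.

With known mean μ and an Inverse-Gamma(α, β) prior on σ², the Normal likelihood is conjugate: posterior is Inv-Gamma(α + n/2, β + Σ(xᵢ−μ)²/2).
Σ(xᵢ−μ)² = (1.08)² + (-2.74)² + (1.76)² + (1.49)² + (0.71)² + (-1.55)² + (-0.71)² + (2.22)² + (-0.51)² = 22.5909.
Posterior: Inv-Gamma(8.18 + 9/2, 5.39 + 22.5909/2) = Inv-Gamma(12.68, 16.68545).
Posterior β = 16.68545.

16.68545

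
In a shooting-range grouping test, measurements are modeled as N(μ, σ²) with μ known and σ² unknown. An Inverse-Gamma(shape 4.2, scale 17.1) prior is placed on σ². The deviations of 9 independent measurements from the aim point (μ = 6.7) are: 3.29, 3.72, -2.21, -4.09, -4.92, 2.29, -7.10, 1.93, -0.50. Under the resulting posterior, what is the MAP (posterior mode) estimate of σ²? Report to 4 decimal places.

8.4696

With known mean μ and an Inverse-Gamma(α, β) prior on σ², the Normal likelihood is conjugate: posterior is Inv-Gamma(α + n/2, β + Σ(xᵢ−μ)²/2).
Σ(xᵢ−μ)² = (3.29)² + (3.72)² + (-2.21)² + (-4.09)² + (-4.92)² + (2.29)² + (-7.10)² + (1.93)² + (-0.50)² = 130.1101.
Posterior: Inv-Gamma(4.2 + 9/2, 17.1 + 130.1101/2) = Inv-Gamma(8.70, 82.15505).
Mode = β/(α+1) = 82.15505/9.70 = 8.4696.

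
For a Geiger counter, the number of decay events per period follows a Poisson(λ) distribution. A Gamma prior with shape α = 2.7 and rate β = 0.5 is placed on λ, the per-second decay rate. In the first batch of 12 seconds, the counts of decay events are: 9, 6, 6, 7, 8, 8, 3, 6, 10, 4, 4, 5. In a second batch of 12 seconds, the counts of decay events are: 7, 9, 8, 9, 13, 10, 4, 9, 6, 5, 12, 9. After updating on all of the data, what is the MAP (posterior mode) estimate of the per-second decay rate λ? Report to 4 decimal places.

With a Gamma(shape α, rate β) prior, the Poisson likelihood is conjugate: the posterior is Gamma(α + ΣXᵢ, β + n).
Batch 1: sum of counts S = 76 over n = 12 seconds.
After batch 1: Gamma(α+S, β+n) = Gamma(2.7+76, 0.5+12) = Gamma(78.7, 12.5).
Batch 2: sum of counts S = 101 over n = 12 seconds.
After batch 2: Gamma(α+S, β+n) = Gamma(78.7+101, 12.5+12) = Gamma(179.7, 24.5).
Mode of Gamma(α,β) for α≥1 is (α−1)/β = 178.7/24.5 = 7.2939.

7.2939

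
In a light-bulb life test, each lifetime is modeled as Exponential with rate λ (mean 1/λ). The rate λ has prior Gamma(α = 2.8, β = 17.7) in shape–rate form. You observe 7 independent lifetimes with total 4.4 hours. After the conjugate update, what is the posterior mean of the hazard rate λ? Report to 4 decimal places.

0.4434

With a Gamma(shape α, rate β) prior on the exponential rate λ, the posterior after n observations with total T = Σxᵢ is Gamma(α+n, β+T).
Posterior: Gamma(2.8+7, 17.7+4.4) = Gamma(9.8, 22.1).
Posterior mean of λ = α/β = 9.8/22.1 = 0.4434.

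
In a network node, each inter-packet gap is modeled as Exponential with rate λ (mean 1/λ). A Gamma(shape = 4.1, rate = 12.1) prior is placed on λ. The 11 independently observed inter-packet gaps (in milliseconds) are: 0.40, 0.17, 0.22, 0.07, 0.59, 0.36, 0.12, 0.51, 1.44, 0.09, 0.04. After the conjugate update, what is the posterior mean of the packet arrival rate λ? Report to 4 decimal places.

With a Gamma(shape α, rate β) prior on the exponential rate λ, the posterior after n observations with total T = Σxᵢ is Gamma(α+n, β+T).
Sum of observations T = 4.01 milliseconds; n = 11.
Posterior: Gamma(4.1+11, 12.1+4.01) = Gamma(15.1, 16.11).
Posterior mean of λ = α/β = 15.1/16.11 = 0.9373.

0.9373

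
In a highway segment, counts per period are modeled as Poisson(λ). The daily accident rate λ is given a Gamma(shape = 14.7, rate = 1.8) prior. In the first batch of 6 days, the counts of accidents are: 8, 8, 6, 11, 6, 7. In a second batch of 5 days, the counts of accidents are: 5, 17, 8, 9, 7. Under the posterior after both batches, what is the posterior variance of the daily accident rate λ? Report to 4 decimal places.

0.6512

With a Gamma(shape α, rate β) prior, the Poisson likelihood is conjugate: the posterior is Gamma(α + ΣXᵢ, β + n).
Batch 1: sum of counts S = 46 over n = 6 days.
After batch 1: Gamma(α+S, β+n) = Gamma(14.7+46, 1.8+6) = Gamma(60.7, 7.8).
Batch 2: sum of counts S = 46 over n = 5 days.
After batch 2: Gamma(α+S, β+n) = Gamma(60.7+46, 7.8+5) = Gamma(106.7, 12.8).
Var = α/β² = 106.7/12.8² = 0.6512.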